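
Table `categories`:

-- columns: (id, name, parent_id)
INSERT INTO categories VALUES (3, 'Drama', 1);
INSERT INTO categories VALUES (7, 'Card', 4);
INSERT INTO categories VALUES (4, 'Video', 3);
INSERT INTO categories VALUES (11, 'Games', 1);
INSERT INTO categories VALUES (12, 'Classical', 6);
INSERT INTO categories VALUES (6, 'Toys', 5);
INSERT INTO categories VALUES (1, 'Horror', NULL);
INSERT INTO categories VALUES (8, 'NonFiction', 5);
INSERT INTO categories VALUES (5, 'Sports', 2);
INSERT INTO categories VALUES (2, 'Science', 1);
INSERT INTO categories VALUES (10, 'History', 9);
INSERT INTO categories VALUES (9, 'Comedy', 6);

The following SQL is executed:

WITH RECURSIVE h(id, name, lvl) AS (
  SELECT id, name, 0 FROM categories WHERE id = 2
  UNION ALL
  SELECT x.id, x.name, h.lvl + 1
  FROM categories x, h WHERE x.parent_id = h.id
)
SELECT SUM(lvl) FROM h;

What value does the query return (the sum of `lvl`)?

15

Base: id=2 (Science) at lvl 0.
Iteration 1: rows with parent_id in {2} -> Sports (id 5, lvl 1).
Iteration 2: rows with parent_id in {5} -> Toys (id 6, lvl 2), NonFiction (id 8, lvl 2).
Iteration 3: rows with parent_id in {6,8} -> Comedy (id 9, lvl 3), Classical (id 12, lvl 3).
Iteration 4: rows with parent_id in {9,12} -> History (id 10, lvl 4).
Iteration 5: no rows with parent_id in {10}; recursion stops.
SUM(lvl) = 0 + 1 + 2 + 2 + 3 + 3 + 4 = 15.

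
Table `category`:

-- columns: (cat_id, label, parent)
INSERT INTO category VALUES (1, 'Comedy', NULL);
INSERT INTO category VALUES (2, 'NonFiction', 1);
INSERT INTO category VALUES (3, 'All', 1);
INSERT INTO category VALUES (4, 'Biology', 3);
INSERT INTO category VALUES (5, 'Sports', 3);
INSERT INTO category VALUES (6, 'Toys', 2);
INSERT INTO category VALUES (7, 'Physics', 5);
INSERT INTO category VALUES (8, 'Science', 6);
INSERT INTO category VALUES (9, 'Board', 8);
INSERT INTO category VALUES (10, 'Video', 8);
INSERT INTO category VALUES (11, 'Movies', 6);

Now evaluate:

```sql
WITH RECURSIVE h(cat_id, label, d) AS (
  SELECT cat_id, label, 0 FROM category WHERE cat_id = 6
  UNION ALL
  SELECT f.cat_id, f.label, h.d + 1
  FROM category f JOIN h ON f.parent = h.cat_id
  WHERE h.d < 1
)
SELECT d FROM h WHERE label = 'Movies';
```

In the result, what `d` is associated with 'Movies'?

1

Base: cat_id=6 (Toys) at d 0.
Iteration 1: rows with parent in {6} -> Science (id 8, d 1), Movies (id 11, d 1).
Iteration 2: d < 1 fails for all current rows; recursion stops.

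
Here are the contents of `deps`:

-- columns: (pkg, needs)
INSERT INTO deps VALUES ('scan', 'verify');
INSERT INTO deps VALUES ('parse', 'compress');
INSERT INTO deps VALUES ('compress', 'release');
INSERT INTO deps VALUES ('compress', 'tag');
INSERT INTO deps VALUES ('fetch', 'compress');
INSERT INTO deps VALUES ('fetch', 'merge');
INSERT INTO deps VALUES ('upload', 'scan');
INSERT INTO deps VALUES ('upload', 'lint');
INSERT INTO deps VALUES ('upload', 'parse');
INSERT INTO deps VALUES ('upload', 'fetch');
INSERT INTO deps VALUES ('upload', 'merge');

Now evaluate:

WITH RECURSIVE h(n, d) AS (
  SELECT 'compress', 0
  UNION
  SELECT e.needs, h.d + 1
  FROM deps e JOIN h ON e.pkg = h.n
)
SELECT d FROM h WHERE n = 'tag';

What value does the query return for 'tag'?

1

Base: (compress, d=0).
Iteration 1: edges from {compress} -> (release, d=1), (tag, d=1).
Iteration 2: no outgoing edges from {release,tag}; recursion stops.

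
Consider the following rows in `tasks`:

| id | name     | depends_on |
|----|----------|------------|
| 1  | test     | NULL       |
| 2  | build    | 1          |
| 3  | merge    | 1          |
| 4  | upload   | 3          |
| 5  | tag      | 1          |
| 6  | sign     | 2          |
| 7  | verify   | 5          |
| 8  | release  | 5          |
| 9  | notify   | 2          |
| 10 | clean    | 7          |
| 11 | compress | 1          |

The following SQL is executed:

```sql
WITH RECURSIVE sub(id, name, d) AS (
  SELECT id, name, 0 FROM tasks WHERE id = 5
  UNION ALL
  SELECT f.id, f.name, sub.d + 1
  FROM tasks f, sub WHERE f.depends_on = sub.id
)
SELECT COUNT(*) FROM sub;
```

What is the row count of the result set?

4

Base: id=5 (tag) at d 0.
Iteration 1: rows with depends_on in {5} -> verify (id 7, d 1), release (id 8, d 1).
Iteration 2: rows with depends_on in {7,8} -> clean (id 10, d 2).
Iteration 3: no rows with depends_on in {10}; recursion stops.
Total rows emitted: 4.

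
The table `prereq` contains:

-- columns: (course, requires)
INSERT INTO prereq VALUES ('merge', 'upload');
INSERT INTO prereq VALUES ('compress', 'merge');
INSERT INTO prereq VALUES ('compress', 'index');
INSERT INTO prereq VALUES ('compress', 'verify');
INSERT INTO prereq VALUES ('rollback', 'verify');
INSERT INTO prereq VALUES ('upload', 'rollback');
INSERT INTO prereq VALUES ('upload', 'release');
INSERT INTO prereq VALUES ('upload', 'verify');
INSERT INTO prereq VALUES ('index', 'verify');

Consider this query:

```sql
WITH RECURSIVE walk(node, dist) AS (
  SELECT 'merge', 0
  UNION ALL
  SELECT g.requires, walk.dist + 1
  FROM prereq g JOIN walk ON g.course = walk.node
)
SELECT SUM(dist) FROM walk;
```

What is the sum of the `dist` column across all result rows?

Base: (merge, dist=0).
Iteration 1: edges from {merge} -> (upload, dist=1).
Iteration 2: edges from {upload} -> (release, dist=2), (rollback, dist=2), (verify, dist=2).
Iteration 3: edges from {release,rollback,verify} -> (verify, dist=3).
Iteration 4: no outgoing edges from {verify}; recursion stops.
SUM(dist) = 0 + 1 + 2 + 2 + 2 + 3 = 10.

10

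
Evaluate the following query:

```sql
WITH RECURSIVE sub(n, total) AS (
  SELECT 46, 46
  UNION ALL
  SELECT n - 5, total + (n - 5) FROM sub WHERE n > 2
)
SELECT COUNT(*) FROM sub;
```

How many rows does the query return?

Base: n=46, total=46.
Iteration 1: 46 > 2 holds -> n = 46 - 5 = 41, total = 46 + 41 = 87.
Iteration 2: 41 > 2 holds -> n = 41 - 5 = 36, total = 87 + 36 = 123.
Iteration 3: 36 > 2 holds -> n = 36 - 5 = 31, total = 123 + 31 = 154.
Iteration 4: 31 > 2 holds -> n = 31 - 5 = 26, total = 154 + 26 = 180.
Iteration 5: 26 > 2 holds -> n = 26 - 5 = 21, total = 180 + 21 = 201.
Iteration 6: 21 > 2 holds -> n = 21 - 5 = 16, total = 201 + 16 = 217.
Iteration 7: 16 > 2 holds -> n = 16 - 5 = 11, total = 217 + 11 = 228.
Iteration 8: 11 > 2 holds -> n = 11 - 5 = 6, total = 228 + 6 = 234.
Iteration 9: 6 > 2 holds -> n = 6 - 5 = 1, total = 234 + 1 = 235.
Iteration 10: 1 > 2 fails; recursion stops.
Total rows emitted: 10.

10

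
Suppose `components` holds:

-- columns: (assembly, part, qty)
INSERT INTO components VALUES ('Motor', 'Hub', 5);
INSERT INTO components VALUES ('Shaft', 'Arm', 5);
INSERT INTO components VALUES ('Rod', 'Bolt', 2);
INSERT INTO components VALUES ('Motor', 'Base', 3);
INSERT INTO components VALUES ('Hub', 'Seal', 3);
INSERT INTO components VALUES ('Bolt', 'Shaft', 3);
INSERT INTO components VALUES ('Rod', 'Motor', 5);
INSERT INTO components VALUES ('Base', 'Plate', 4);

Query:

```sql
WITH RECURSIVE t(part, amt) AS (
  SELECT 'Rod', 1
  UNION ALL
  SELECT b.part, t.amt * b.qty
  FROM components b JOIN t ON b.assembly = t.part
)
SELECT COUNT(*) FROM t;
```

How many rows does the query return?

Base: (Rod, amt=1).
Iteration 1: components of {Rod} -> Bolt = 1*2 = 2, Motor = 1*5 = 5.
Iteration 2: components of {Bolt,Motor} -> Base = 5*3 = 15, Hub = 5*5 = 25, Shaft = 2*3 = 6.
Iteration 3: components of {Base,Hub,Shaft} -> Arm = 6*5 = 30, Plate = 15*4 = 60, Seal = 25*3 = 75.
Iteration 4: no further components; recursion stops.
Total rows emitted: 9.

9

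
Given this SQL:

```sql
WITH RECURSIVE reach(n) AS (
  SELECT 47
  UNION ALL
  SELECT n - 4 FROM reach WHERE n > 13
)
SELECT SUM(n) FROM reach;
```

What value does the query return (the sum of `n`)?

290

Base: n=47.
Iteration 1: 47 > 13 holds -> n = 47 - 4 = 43.
Iteration 2: 43 > 13 holds -> n = 43 - 4 = 39.
Iteration 3: 39 > 13 holds -> n = 39 - 4 = 35.
Iteration 4: 35 > 13 holds -> n = 35 - 4 = 31.
Iteration 5: 31 > 13 holds -> n = 31 - 4 = 27.
Iteration 6: 27 > 13 holds -> n = 27 - 4 = 23.
Iteration 7: 23 > 13 holds -> n = 23 - 4 = 19.
Iteration 8: 19 > 13 holds -> n = 19 - 4 = 15.
Iteration 9: 15 > 13 holds -> n = 15 - 4 = 11.
Iteration 10: 11 > 13 fails; recursion stops.
SUM(n) = 47 + 43 + 39 + 35 + 31 + 27 + 23 + 19 + 15 + 11 = 290.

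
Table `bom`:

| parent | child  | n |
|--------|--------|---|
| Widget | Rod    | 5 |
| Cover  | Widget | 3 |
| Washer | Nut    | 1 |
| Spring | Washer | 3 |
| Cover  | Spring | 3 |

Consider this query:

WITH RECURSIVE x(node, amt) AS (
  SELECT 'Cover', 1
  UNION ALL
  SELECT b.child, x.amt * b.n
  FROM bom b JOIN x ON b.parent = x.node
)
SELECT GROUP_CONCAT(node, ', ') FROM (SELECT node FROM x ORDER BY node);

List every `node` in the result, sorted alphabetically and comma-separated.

Cover, Nut, Rod, Spring, Washer, Widget

Base: (Cover, amt=1).
Iteration 1: components of {Cover} -> Spring = 1*3 = 3, Widget = 1*3 = 3.
Iteration 2: components of {Spring,Widget} -> Rod = 3*5 = 15, Washer = 3*3 = 9.
Iteration 3: components of {Rod,Washer} -> Nut = 9*1 = 9.
Iteration 4: no further components; recursion stops.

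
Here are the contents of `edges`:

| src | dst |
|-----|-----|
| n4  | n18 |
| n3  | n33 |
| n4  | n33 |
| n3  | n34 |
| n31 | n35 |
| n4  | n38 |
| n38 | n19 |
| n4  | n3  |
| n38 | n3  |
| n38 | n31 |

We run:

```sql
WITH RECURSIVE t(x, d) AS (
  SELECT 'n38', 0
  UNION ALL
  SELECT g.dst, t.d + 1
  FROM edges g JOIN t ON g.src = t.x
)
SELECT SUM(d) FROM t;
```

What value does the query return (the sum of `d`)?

Base: (n38, d=0).
Iteration 1: edges from {n38} -> (n19, d=1), (n3, d=1), (n31, d=1).
Iteration 2: edges from {n19,n3,n31} -> (n33, d=2), (n34, d=2), (n35, d=2).
Iteration 3: no outgoing edges from {n33,n34,n35}; recursion stops.
SUM(d) = 0 + 1 + 1 + 1 + 2 + 2 + 2 = 9.

9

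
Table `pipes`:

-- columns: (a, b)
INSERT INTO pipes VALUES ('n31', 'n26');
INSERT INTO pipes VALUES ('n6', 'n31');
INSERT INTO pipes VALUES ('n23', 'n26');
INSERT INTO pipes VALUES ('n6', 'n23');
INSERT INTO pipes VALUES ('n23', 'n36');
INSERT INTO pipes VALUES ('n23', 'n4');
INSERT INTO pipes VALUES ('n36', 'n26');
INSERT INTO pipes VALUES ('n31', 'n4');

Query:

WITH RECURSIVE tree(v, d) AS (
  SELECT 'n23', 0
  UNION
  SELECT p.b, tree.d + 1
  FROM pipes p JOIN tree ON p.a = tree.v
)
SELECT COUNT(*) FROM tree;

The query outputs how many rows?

5

Base: (n23, d=0).
Iteration 1: edges from {n23} -> (n26, d=1), (n36, d=1), (n4, d=1).
Iteration 2: edges from {n26,n36,n4} -> (n26, d=2).
Iteration 3: no outgoing edges from {n26}; recursion stops.
Total rows emitted: 5.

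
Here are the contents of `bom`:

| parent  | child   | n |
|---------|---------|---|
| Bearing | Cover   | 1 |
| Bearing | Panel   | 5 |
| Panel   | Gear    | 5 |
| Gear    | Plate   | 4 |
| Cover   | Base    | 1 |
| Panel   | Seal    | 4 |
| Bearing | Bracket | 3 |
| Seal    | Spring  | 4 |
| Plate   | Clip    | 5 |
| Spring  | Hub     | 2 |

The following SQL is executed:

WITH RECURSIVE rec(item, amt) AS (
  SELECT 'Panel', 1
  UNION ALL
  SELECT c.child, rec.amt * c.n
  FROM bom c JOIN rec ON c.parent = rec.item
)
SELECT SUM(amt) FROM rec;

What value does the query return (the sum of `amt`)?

Base: (Panel, amt=1).
Iteration 1: components of {Panel} -> Gear = 1*5 = 5, Seal = 1*4 = 4.
Iteration 2: components of {Gear,Seal} -> Plate = 5*4 = 20, Spring = 4*4 = 16.
Iteration 3: components of {Plate,Spring} -> Clip = 20*5 = 100, Hub = 16*2 = 32.
Iteration 4: no further components; recursion stops.
SUM(amt) = 1 + 5 + 4 + 20 + 16 + 100 + 32 = 178.

178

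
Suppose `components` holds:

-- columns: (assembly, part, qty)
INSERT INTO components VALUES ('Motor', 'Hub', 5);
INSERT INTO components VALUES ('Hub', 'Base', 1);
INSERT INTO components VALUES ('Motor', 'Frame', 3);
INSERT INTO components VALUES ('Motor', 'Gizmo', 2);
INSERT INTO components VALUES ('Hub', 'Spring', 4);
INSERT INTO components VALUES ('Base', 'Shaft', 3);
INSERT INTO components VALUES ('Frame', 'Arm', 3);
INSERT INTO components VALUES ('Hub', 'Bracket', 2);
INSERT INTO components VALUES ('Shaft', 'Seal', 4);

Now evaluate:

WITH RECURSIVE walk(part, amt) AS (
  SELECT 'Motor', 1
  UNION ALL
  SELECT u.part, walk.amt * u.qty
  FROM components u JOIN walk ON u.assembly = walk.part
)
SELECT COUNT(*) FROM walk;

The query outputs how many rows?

10

Base: (Motor, amt=1).
Iteration 1: components of {Motor} -> Frame = 1*3 = 3, Gizmo = 1*2 = 2, Hub = 1*5 = 5.
Iteration 2: components of {Frame,Gizmo,Hub} -> Arm = 3*3 = 9, Base = 5*1 = 5, Bracket = 5*2 = 10, Spring = 5*4 = 20.
Iteration 3: components of {Arm,Base,Bracket,Spring} -> Shaft = 5*3 = 15.
Iteration 4: components of {Shaft} -> Seal = 15*4 = 60.
Iteration 5: no further components; recursion stops.
Total rows emitted: 10.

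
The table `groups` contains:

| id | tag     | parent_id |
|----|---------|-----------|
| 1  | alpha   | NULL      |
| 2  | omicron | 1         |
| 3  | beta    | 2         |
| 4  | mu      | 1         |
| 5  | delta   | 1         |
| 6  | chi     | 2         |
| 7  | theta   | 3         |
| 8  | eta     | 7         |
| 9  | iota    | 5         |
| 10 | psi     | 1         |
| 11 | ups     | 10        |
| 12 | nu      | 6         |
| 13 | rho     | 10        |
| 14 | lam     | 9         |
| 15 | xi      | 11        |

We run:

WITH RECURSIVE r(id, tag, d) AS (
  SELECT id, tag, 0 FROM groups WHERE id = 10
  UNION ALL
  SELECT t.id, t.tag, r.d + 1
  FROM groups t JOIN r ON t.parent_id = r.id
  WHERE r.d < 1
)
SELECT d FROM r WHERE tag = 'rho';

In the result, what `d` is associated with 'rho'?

1

Base: id=10 (psi) at d 0.
Iteration 1: rows with parent_id in {10} -> ups (id 11, d 1), rho (id 13, d 1).
Iteration 2: d < 1 fails for all current rows; recursion stops.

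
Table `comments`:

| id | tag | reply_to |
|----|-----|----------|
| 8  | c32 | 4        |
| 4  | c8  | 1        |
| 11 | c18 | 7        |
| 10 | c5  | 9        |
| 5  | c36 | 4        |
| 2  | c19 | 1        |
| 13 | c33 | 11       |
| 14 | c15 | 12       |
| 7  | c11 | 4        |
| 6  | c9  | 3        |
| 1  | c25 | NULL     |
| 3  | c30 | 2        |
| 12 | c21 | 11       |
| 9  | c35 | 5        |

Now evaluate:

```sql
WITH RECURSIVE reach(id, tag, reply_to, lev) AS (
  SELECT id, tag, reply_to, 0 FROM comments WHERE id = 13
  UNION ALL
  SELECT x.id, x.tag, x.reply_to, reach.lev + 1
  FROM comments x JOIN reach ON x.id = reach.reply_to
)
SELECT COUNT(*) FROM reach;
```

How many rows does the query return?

5

Base: id=13 (c33), reply_to=11, lev 0.
Iteration 1: join on id=11 -> c18 (id 11, reply_to=7, lev 1).
Iteration 2: join on id=7 -> c11 (id 7, reply_to=4, lev 2).
Iteration 3: join on id=4 -> c8 (id 4, reply_to=1, lev 3).
Iteration 4: join on id=1 -> c25 (id 1, reply_to=NULL, lev 4).
Iteration 5: reply_to is NULL; no match; recursion stops.
Total rows emitted: 5.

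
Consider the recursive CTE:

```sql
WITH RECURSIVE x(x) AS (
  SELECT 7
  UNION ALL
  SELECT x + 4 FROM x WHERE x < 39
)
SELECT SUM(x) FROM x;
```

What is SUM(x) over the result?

Base: x=7.
Iteration 1: 7 < 39 holds -> x = 7 + 4 = 11.
Iteration 2: 11 < 39 holds -> x = 11 + 4 = 15.
Iteration 3: 15 < 39 holds -> x = 15 + 4 = 19.
Iteration 4: 19 < 39 holds -> x = 19 + 4 = 23.
Iteration 5: 23 < 39 holds -> x = 23 + 4 = 27.
Iteration 6: 27 < 39 holds -> x = 27 + 4 = 31.
Iteration 7: 31 < 39 holds -> x = 31 + 4 = 35.
Iteration 8: 35 < 39 holds -> x = 35 + 4 = 39.
Iteration 9: 39 < 39 fails; recursion stops.
SUM(x) = 7 + 11 + 15 + 19 + 23 + 27 + 31 + 35 + 39 = 207.

207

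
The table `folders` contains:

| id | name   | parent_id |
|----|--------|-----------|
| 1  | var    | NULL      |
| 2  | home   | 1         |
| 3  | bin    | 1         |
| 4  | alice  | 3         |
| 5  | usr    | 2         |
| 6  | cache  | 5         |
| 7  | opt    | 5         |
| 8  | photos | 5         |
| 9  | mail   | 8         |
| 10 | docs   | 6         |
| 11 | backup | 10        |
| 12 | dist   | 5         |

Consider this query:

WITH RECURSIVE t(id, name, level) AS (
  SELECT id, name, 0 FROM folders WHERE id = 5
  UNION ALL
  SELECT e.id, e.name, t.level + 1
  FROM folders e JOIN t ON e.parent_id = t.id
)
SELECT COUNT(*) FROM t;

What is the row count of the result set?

Base: id=5 (usr) at level 0.
Iteration 1: rows with parent_id in {5} -> cache (id 6, level 1), opt (id 7, level 1), photos (id 8, level 1), dist (id 12, level 1).
Iteration 2: rows with parent_id in {6,7,8,12} -> mail (id 9, level 2), docs (id 10, level 2).
Iteration 3: rows with parent_id in {9,10} -> backup (id 11, level 3).
Iteration 4: no rows with parent_id in {11}; recursion stops.
Total rows emitted: 8.

8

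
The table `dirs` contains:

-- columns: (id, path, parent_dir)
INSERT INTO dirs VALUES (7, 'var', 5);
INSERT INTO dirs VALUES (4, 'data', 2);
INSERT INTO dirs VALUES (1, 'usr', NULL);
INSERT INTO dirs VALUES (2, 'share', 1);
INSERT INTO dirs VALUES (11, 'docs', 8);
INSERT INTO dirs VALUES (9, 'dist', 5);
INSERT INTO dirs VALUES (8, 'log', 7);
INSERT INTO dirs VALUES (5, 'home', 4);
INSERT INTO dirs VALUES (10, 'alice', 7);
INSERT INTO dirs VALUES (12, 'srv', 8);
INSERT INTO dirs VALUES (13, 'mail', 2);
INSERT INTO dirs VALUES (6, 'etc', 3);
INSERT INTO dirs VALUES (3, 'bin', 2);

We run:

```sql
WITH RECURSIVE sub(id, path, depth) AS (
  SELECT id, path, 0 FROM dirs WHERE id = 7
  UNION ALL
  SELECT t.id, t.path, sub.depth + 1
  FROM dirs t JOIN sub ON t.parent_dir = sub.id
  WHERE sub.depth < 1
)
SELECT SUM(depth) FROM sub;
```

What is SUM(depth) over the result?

2

Base: id=7 (var) at depth 0.
Iteration 1: rows with parent_dir in {7} -> log (id 8, depth 1), alice (id 10, depth 1).
Iteration 2: depth < 1 fails for all current rows; recursion stops.
SUM(depth) = 0 + 1 + 1 = 2.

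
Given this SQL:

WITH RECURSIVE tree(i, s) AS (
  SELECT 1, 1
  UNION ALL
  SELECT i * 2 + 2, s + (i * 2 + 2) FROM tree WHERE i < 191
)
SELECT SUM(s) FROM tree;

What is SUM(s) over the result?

Base: i=1, s=1.
Iteration 1: 1 < 191 holds -> i = 1 * 2 + 2 = 4, s = 1 + 4 = 5.
Iteration 2: 4 < 191 holds -> i = 4 * 2 + 2 = 10, s = 5 + 10 = 15.
Iteration 3: 10 < 191 holds -> i = 10 * 2 + 2 = 22, s = 15 + 22 = 37.
Iteration 4: 22 < 191 holds -> i = 22 * 2 + 2 = 46, s = 37 + 46 = 83.
Iteration 5: 46 < 191 holds -> i = 46 * 2 + 2 = 94, s = 83 + 94 = 177.
Iteration 6: 94 < 191 holds -> i = 94 * 2 + 2 = 190, s = 177 + 190 = 367.
Iteration 7: 190 < 191 holds -> i = 190 * 2 + 2 = 382, s = 367 + 382 = 749.
Iteration 8: 382 < 191 fails; recursion stops.
SUM(s) = 1 + 5 + 15 + 37 + 83 + 177 + 367 + 749 = 1434.

1434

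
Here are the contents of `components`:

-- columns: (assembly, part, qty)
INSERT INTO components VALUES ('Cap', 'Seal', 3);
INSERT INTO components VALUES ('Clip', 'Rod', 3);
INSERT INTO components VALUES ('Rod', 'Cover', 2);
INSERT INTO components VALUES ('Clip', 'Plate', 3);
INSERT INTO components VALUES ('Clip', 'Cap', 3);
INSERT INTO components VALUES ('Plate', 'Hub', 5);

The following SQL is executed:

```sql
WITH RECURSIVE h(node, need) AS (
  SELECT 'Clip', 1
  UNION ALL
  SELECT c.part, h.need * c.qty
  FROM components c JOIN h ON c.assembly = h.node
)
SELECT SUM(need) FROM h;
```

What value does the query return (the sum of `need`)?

40

Base: (Clip, need=1).
Iteration 1: components of {Clip} -> Cap = 1*3 = 3, Plate = 1*3 = 3, Rod = 1*3 = 3.
Iteration 2: components of {Cap,Plate,Rod} -> Cover = 3*2 = 6, Hub = 3*5 = 15, Seal = 3*3 = 9.
Iteration 3: no further components; recursion stops.
SUM(need) = 1 + 3 + 3 + 3 + 15 + 6 + 9 = 40.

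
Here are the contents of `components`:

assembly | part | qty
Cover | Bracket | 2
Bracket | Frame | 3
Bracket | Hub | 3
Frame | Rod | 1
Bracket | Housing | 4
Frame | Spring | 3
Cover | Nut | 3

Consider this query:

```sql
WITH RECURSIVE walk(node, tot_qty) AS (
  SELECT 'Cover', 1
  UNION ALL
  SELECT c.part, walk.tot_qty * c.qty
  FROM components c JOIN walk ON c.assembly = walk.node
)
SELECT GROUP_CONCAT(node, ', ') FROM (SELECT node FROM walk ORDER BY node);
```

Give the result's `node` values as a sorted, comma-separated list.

Bracket, Cover, Frame, Housing, Hub, Nut, Rod, Spring

Base: (Cover, tot_qty=1).
Iteration 1: components of {Cover} -> Bracket = 1*2 = 2, Nut = 1*3 = 3.
Iteration 2: components of {Bracket,Nut} -> Frame = 2*3 = 6, Housing = 2*4 = 8, Hub = 2*3 = 6.
Iteration 3: components of {Frame,Housing,Hub} -> Rod = 6*1 = 6, Spring = 6*3 = 18.
Iteration 4: no further components; recursion stops.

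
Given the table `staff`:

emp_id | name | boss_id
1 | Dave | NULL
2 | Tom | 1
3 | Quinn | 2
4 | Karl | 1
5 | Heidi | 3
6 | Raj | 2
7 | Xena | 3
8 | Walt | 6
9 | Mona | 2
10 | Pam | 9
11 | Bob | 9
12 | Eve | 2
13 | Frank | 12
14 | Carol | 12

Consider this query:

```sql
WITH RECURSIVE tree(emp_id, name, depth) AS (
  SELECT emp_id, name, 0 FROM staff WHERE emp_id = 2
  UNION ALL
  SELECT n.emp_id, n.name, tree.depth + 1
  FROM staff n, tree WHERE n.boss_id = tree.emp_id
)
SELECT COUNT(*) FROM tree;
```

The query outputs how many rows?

12

Base: emp_id=2 (Tom) at depth 0.
Iteration 1: rows with boss_id in {2} -> Quinn (id 3, depth 1), Raj (id 6, depth 1), Mona (id 9, depth 1), Eve (id 12, depth 1).
Iteration 2: rows with boss_id in {3,6,9,12} -> Heidi (id 5, depth 2), Xena (id 7, depth 2), Walt (id 8, depth 2), Pam (id 10, depth 2), Bob (id 11, depth 2), Frank (id 13, depth 2), Carol (id 14, depth 2).
Iteration 3: no rows with boss_id in {5,7,8,10,11,13,14}; recursion stops.
Total rows emitted: 12.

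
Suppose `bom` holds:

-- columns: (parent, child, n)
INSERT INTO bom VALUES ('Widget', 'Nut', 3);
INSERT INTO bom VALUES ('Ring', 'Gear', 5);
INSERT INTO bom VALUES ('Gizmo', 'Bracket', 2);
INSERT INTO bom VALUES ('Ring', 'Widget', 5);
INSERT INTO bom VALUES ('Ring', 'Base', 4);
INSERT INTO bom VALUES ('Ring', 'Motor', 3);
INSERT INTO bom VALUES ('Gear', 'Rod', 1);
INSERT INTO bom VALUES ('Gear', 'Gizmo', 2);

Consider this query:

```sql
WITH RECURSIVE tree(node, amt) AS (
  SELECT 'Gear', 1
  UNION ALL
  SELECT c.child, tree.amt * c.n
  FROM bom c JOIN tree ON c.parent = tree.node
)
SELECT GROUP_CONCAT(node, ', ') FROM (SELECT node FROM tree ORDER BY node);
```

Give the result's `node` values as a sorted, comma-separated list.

Bracket, Gear, Gizmo, Rod

Base: (Gear, amt=1).
Iteration 1: components of {Gear} -> Gizmo = 1*2 = 2, Rod = 1*1 = 1.
Iteration 2: components of {Gizmo,Rod} -> Bracket = 2*2 = 4.
Iteration 3: no further components; recursion stops.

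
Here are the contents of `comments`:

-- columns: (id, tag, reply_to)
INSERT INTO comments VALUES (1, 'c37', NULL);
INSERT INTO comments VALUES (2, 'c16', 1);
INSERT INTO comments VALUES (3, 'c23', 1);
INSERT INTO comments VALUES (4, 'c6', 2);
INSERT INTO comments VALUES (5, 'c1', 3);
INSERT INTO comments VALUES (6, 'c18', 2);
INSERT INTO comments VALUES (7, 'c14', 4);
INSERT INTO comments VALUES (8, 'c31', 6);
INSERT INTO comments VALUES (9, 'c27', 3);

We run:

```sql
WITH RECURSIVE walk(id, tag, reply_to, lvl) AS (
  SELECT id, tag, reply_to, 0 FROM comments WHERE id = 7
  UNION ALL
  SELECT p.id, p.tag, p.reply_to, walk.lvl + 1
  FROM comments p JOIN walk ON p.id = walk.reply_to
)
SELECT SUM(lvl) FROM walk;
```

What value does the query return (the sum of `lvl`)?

Base: id=7 (c14), reply_to=4, lvl 0.
Iteration 1: join on id=4 -> c6 (id 4, reply_to=2, lvl 1).
Iteration 2: join on id=2 -> c16 (id 2, reply_to=1, lvl 2).
Iteration 3: join on id=1 -> c37 (id 1, reply_to=NULL, lvl 3).
Iteration 4: reply_to is NULL; no match; recursion stops.
SUM(lvl) = 0 + 1 + 2 + 3 = 6.

6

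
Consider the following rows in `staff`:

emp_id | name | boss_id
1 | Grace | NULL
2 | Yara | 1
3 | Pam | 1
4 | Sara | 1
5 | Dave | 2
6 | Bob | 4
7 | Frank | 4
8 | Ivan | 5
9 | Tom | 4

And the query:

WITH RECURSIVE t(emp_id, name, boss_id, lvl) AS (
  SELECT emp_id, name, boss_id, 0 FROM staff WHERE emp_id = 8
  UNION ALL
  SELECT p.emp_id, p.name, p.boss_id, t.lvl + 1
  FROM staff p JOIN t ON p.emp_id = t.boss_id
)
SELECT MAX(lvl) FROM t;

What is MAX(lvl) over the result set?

Base: emp_id=8 (Ivan), boss_id=5, lvl 0.
Iteration 1: join on emp_id=5 -> Dave (id 5, boss_id=2, lvl 1).
Iteration 2: join on emp_id=2 -> Yara (id 2, boss_id=1, lvl 2).
Iteration 3: join on emp_id=1 -> Grace (id 1, boss_id=NULL, lvl 3).
Iteration 4: boss_id is NULL; no match; recursion stops.
lvl values: 0, 1, 2, 3; the maximum is 3.

3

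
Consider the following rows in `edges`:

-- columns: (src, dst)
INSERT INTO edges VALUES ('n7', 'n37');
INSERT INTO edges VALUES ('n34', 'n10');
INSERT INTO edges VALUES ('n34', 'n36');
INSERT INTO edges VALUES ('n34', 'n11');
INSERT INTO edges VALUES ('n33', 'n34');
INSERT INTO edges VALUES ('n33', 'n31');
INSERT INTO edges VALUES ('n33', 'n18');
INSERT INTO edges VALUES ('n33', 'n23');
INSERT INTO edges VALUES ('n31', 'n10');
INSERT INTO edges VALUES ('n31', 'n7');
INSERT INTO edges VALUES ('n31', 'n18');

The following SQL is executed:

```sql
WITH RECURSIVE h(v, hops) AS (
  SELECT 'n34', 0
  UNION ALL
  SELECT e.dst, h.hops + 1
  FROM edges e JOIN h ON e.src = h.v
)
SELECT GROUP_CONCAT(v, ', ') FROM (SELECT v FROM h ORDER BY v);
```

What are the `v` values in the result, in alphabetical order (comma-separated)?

Base: (n34, hops=0).
Iteration 1: edges from {n34} -> (n10, hops=1), (n11, hops=1), (n36, hops=1).
Iteration 2: no outgoing edges from {n10,n11,n36}; recursion stops.

n10, n11, n34, n36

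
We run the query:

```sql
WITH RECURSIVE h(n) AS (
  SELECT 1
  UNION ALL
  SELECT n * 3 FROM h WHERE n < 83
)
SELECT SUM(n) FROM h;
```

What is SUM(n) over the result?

364

Base: n=1.
Iteration 1: 1 < 83 holds -> n = 1 * 3 = 3.
Iteration 2: 3 < 83 holds -> n = 3 * 3 = 9.
Iteration 3: 9 < 83 holds -> n = 9 * 3 = 27.
Iteration 4: 27 < 83 holds -> n = 27 * 3 = 81.
Iteration 5: 81 < 83 holds -> n = 81 * 3 = 243.
Iteration 6: 243 < 83 fails; recursion stops.
SUM(n) = 1 + 3 + 9 + 27 + 81 + 243 = 364.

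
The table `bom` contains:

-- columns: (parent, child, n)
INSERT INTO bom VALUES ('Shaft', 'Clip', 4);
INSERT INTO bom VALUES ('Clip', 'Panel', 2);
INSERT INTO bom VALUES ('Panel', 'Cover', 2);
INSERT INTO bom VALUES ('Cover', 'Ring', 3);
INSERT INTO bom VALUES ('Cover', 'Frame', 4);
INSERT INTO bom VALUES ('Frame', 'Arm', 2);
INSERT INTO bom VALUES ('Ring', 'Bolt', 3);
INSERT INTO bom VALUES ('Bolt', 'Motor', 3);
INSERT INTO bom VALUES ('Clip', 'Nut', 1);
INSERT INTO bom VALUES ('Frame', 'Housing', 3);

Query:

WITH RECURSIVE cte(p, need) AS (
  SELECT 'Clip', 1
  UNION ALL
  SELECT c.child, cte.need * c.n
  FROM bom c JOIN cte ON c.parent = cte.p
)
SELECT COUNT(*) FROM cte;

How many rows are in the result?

Base: (Clip, need=1).
Iteration 1: components of {Clip} -> Nut = 1*1 = 1, Panel = 1*2 = 2.
Iteration 2: components of {Nut,Panel} -> Cover = 2*2 = 4.
Iteration 3: components of {Cover} -> Frame = 4*4 = 16, Ring = 4*3 = 12.
Iteration 4: components of {Frame,Ring} -> Arm = 16*2 = 32, Bolt = 12*3 = 36, Housing = 16*3 = 48.
Iteration 5: components of {Arm,Bolt,Housing} -> Motor = 36*3 = 108.
Iteration 6: no further components; recursion stops.
Total rows emitted: 10.

10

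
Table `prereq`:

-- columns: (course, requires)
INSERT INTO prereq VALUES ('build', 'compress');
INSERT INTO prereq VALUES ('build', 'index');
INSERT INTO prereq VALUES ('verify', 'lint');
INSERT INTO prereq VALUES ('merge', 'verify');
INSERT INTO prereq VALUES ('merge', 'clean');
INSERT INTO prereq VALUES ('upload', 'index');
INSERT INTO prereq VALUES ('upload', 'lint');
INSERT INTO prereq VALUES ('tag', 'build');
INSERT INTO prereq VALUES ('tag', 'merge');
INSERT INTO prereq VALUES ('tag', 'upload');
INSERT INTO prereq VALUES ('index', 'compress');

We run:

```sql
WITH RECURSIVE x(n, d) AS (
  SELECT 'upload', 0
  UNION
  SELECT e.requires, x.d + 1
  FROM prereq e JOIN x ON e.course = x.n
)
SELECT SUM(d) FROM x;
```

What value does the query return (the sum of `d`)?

4

Base: (upload, d=0).
Iteration 1: edges from {upload} -> (index, d=1), (lint, d=1).
Iteration 2: edges from {index,lint} -> (compress, d=2).
Iteration 3: no outgoing edges from {compress}; recursion stops.
SUM(d) = 0 + 1 + 1 + 2 = 4.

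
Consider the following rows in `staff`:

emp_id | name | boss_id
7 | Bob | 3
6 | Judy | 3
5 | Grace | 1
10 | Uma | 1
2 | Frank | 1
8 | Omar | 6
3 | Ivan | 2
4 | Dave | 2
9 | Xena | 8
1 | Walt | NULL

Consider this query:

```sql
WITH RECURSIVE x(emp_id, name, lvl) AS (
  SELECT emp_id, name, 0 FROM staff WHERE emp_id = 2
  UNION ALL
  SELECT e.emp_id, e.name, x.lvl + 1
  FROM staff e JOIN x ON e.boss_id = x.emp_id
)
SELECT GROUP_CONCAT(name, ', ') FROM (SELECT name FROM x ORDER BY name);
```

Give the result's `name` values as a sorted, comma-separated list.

Bob, Dave, Frank, Ivan, Judy, Omar, Xena

Base: emp_id=2 (Frank) at lvl 0.
Iteration 1: rows with boss_id in {2} -> Ivan (id 3, lvl 1), Dave (id 4, lvl 1).
Iteration 2: rows with boss_id in {3,4} -> Judy (id 6, lvl 2), Bob (id 7, lvl 2).
Iteration 3: rows with boss_id in {6,7} -> Omar (id 8, lvl 3).
Iteration 4: rows with boss_id in {8} -> Xena (id 9, lvl 4).
Iteration 5: no rows with boss_id in {9}; recursion stops.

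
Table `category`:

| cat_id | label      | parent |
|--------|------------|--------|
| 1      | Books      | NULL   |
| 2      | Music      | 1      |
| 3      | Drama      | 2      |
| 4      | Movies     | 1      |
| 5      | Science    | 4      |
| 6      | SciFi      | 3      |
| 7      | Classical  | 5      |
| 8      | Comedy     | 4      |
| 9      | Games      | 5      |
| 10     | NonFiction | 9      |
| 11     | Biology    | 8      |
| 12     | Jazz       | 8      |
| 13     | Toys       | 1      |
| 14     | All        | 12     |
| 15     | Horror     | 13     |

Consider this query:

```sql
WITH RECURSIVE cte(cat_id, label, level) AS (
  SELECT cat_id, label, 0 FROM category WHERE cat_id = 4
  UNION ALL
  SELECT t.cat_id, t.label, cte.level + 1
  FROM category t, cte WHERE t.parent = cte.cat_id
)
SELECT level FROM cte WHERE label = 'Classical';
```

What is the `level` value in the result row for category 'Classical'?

Base: cat_id=4 (Movies) at level 0.
Iteration 1: rows with parent in {4} -> Science (id 5, level 1), Comedy (id 8, level 1).
Iteration 2: rows with parent in {5,8} -> Classical (id 7, level 2), Games (id 9, level 2), Biology (id 11, level 2), Jazz (id 12, level 2).
Iteration 3: rows with parent in {7,9,11,12} -> NonFiction (id 10, level 3), All (id 14, level 3).
Iteration 4: no rows with parent in {10,14}; recursion stops.

2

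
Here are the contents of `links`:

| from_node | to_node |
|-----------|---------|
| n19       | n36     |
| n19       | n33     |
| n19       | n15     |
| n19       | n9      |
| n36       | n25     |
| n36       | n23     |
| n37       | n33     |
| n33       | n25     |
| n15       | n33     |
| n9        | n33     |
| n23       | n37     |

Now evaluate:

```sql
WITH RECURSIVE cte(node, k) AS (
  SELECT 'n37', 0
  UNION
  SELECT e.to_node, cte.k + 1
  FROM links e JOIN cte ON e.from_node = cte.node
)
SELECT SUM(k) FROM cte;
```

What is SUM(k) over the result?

Base: (n37, k=0).
Iteration 1: edges from {n37} -> (n33, k=1).
Iteration 2: edges from {n33} -> (n25, k=2).
Iteration 3: no outgoing edges from {n25}; recursion stops.
SUM(k) = 0 + 1 + 2 = 3.

3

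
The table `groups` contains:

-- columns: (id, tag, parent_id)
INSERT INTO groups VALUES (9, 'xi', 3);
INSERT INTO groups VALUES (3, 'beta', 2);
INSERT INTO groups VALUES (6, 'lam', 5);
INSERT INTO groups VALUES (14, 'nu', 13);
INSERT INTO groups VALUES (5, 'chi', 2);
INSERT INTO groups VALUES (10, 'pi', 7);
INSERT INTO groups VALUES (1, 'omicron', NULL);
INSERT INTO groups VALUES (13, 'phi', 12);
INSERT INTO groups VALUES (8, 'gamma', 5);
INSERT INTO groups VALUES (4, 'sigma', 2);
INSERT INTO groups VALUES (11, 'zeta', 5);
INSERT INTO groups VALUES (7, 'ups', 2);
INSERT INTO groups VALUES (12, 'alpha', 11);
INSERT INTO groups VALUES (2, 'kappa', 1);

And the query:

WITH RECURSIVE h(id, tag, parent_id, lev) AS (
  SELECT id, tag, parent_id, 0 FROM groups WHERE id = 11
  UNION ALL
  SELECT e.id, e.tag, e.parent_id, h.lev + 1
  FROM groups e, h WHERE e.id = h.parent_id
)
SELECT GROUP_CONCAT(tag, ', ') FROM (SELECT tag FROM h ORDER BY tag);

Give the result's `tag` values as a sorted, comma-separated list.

chi, kappa, omicron, zeta

Base: id=11 (zeta), parent_id=5, lev 0.
Iteration 1: join on id=5 -> chi (id 5, parent_id=2, lev 1).
Iteration 2: join on id=2 -> kappa (id 2, parent_id=1, lev 2).
Iteration 3: join on id=1 -> omicron (id 1, parent_id=NULL, lev 3).
Iteration 4: parent_id is NULL; no match; recursion stops.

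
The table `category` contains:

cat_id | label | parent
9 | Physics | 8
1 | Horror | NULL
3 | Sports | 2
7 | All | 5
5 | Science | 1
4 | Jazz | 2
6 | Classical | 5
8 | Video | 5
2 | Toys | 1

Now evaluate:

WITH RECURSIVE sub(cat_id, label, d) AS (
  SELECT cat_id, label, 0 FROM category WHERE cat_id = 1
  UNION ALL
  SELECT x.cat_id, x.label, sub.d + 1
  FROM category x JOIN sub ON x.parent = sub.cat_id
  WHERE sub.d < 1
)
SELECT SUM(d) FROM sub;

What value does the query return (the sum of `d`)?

2

Base: cat_id=1 (Horror) at d 0.
Iteration 1: rows with parent in {1} -> Toys (id 2, d 1), Science (id 5, d 1).
Iteration 2: d < 1 fails for all current rows; recursion stops.
SUM(d) = 0 + 1 + 1 = 2.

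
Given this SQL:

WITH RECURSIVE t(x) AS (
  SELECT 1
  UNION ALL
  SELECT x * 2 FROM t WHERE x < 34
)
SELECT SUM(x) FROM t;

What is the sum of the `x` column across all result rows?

Base: x=1.
Iteration 1: 1 < 34 holds -> x = 1 * 2 = 2.
Iteration 2: 2 < 34 holds -> x = 2 * 2 = 4.
Iteration 3: 4 < 34 holds -> x = 4 * 2 = 8.
Iteration 4: 8 < 34 holds -> x = 8 * 2 = 16.
Iteration 5: 16 < 34 holds -> x = 16 * 2 = 32.
Iteration 6: 32 < 34 holds -> x = 32 * 2 = 64.
Iteration 7: 64 < 34 fails; recursion stops.
SUM(x) = 1 + 2 + 4 + 8 + 16 + 32 + 64 = 127.

127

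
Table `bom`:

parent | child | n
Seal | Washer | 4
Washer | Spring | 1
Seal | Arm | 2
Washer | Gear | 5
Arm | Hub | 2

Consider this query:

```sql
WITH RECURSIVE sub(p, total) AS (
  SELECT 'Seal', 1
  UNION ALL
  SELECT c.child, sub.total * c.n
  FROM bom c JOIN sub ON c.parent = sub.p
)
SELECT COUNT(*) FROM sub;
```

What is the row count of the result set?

Base: (Seal, total=1).
Iteration 1: components of {Seal} -> Arm = 1*2 = 2, Washer = 1*4 = 4.
Iteration 2: components of {Arm,Washer} -> Gear = 4*5 = 20, Hub = 2*2 = 4, Spring = 4*1 = 4.
Iteration 3: no further components; recursion stops.
Total rows emitted: 6.

6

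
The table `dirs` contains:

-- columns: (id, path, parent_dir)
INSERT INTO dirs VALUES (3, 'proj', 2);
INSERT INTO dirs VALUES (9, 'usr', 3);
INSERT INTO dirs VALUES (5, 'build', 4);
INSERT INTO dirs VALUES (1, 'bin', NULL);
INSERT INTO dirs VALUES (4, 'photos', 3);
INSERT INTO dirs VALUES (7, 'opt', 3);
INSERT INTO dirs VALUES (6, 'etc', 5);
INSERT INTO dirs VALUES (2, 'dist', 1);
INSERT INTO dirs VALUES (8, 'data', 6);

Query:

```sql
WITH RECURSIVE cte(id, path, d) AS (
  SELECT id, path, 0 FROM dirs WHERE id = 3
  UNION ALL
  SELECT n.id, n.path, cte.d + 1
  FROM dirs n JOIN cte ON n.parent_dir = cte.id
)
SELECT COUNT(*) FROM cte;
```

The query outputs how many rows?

Base: id=3 (proj) at d 0.
Iteration 1: rows with parent_dir in {3} -> photos (id 4, d 1), opt (id 7, d 1), usr (id 9, d 1).
Iteration 2: rows with parent_dir in {4,7,9} -> build (id 5, d 2).
Iteration 3: rows with parent_dir in {5} -> etc (id 6, d 3).
Iteration 4: rows with parent_dir in {6} -> data (id 8, d 4).
Iteration 5: no rows with parent_dir in {8}; recursion stops.
Total rows emitted: 7.

7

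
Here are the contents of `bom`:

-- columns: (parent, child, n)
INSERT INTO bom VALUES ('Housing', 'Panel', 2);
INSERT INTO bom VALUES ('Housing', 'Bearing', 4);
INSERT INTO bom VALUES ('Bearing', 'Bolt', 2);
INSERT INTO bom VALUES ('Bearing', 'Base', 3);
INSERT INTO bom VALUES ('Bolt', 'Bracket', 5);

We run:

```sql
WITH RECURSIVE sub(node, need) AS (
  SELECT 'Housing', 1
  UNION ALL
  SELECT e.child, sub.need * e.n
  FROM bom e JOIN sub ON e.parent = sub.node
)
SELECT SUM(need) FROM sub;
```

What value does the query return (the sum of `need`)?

Base: (Housing, need=1).
Iteration 1: components of {Housing} -> Bearing = 1*4 = 4, Panel = 1*2 = 2.
Iteration 2: components of {Bearing,Panel} -> Base = 4*3 = 12, Bolt = 4*2 = 8.
Iteration 3: components of {Base,Bolt} -> Bracket = 8*5 = 40.
Iteration 4: no further components; recursion stops.
SUM(need) = 1 + 2 + 4 + 8 + 12 + 40 = 67.

67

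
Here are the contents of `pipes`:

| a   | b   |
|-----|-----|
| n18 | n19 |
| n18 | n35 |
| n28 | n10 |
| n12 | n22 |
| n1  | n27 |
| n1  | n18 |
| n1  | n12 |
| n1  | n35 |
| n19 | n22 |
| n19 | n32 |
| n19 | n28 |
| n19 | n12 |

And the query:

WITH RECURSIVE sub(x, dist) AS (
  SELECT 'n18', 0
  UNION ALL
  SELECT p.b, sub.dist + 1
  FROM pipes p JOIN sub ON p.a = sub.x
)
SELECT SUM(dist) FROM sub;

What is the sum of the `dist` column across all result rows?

16

Base: (n18, dist=0).
Iteration 1: edges from {n18} -> (n19, dist=1), (n35, dist=1).
Iteration 2: edges from {n19,n35} -> (n12, dist=2), (n22, dist=2), (n28, dist=2), (n32, dist=2).
Iteration 3: edges from {n12,n22,n28,n32} -> (n10, dist=3), (n22, dist=3).
Iteration 4: no outgoing edges from {n10,n22}; recursion stops.
SUM(dist) = 0 + 1 + 1 + 2 + 2 + 2 + 2 + 3 + 3 = 16.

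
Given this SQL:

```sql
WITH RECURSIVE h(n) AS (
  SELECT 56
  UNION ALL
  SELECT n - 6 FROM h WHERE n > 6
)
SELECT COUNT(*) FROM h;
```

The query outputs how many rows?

10

Base: n=56.
Iteration 1: 56 > 6 holds -> n = 56 - 6 = 50.
Iteration 2: 50 > 6 holds -> n = 50 - 6 = 44.
Iteration 3: 44 > 6 holds -> n = 44 - 6 = 38.
Iteration 4: 38 > 6 holds -> n = 38 - 6 = 32.
Iteration 5: 32 > 6 holds -> n = 32 - 6 = 26.
Iteration 6: 26 > 6 holds -> n = 26 - 6 = 20.
Iteration 7: 20 > 6 holds -> n = 20 - 6 = 14.
Iteration 8: 14 > 6 holds -> n = 14 - 6 = 8.
Iteration 9: 8 > 6 holds -> n = 8 - 6 = 2.
Iteration 10: 2 > 6 fails; recursion stops.
Total rows emitted: 10.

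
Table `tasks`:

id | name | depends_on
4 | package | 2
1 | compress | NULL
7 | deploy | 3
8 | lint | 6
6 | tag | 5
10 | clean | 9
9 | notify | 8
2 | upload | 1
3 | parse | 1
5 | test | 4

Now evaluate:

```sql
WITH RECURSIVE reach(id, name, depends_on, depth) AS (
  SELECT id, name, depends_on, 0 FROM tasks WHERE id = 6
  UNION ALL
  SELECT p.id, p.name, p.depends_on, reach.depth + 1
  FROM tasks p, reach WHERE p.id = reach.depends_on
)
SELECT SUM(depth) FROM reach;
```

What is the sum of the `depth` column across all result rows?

Base: id=6 (tag), depends_on=5, depth 0.
Iteration 1: join on id=5 -> test (id 5, depends_on=4, depth 1).
Iteration 2: join on id=4 -> package (id 4, depends_on=2, depth 2).
Iteration 3: join on id=2 -> upload (id 2, depends_on=1, depth 3).
Iteration 4: join on id=1 -> compress (id 1, depends_on=NULL, depth 4).
Iteration 5: depends_on is NULL; no match; recursion stops.
SUM(depth) = 0 + 1 + 2 + 3 + 4 = 10.

10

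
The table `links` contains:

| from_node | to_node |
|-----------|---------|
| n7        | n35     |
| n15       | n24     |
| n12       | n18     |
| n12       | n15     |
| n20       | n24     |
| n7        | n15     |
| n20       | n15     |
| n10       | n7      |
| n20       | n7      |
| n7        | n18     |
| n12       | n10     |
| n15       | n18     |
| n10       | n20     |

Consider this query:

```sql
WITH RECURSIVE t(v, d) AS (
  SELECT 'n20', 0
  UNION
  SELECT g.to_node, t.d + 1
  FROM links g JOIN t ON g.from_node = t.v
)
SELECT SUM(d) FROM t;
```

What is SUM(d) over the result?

Base: (n20, d=0).
Iteration 1: edges from {n20} -> (n15, d=1), (n24, d=1), (n7, d=1).
Iteration 2: edges from {n15,n24,n7} -> (n15, d=2), (n18, d=2), (n24, d=2), (n35, d=2). [UNION drops 1 duplicate row(s)]
Iteration 3: edges from {n15,n18,n24,n35} -> (n18, d=3), (n24, d=3).
Iteration 4: no outgoing edges from {n18,n24}; recursion stops.
SUM(d) = 0 + 1 + 1 + 1 + 2 + 2 + 2 + 2 + 3 + 3 = 17.

17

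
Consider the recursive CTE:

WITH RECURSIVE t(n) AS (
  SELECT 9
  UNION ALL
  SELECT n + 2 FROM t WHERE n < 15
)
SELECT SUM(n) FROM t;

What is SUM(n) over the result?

Base: n=9.
Iteration 1: 9 < 15 holds -> n = 9 + 2 = 11.
Iteration 2: 11 < 15 holds -> n = 11 + 2 = 13.
Iteration 3: 13 < 15 holds -> n = 13 + 2 = 15.
Iteration 4: 15 < 15 fails; recursion stops.
SUM(n) = 9 + 11 + 13 + 15 = 48.

48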